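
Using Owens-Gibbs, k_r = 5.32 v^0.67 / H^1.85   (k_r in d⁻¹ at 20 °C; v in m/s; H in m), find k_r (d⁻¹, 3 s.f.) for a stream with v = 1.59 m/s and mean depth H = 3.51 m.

k_r = 5.32 × 1.59^0.67 / 3.51^1.85 = 5.32 × 1.364 / 10.21 = 0.7113 d⁻¹.

k_r ≈ 0.711 d⁻¹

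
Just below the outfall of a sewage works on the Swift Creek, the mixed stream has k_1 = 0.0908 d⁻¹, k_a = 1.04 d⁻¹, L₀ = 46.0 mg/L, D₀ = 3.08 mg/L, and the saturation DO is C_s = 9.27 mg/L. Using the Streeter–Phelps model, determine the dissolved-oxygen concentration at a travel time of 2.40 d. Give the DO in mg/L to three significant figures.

k_1 L₀/(k_a−k_1) = 0.0908×46.0/(1.04−0.0908) = 4.177/0.9492 = 4.400 mg/L.
e^(−k_1 t) = e^(−0.0908×2.400) = 0.8042; e^(−k_a t) = e^(−1.04×2.400) = 0.08241.
D = 4.400 × (0.8042 − 0.08241) + 3.08 × 0.08241 = 3.176 + 0.2538 = 3.430 mg/L.
DO = C_s − D = 9.27 − 3.430 = 5.840 mg/L.

DO ≈ 5.84 mg/L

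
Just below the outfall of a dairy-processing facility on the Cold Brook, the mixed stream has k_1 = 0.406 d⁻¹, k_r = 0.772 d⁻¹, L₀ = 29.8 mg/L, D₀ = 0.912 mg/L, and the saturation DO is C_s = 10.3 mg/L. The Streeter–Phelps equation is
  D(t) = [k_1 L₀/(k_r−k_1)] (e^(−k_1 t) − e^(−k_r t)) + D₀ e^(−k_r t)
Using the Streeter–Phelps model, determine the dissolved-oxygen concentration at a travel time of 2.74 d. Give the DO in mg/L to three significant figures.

DO ≈ 3.31 mg/L

k_1 L₀/(k_r−k_1) = 0.406×29.8/(0.772−0.406) = 12.10/0.3660 = 33.06 mg/L.
e^(−k_1 t) = e^(−0.406×2.740) = 0.3288; e^(−k_r t) = e^(−0.772×2.740) = 0.1206.
D = 33.06 × (0.3288 − 0.1206) + 0.912 × 0.1206 = 6.881 + 0.1100 = 6.991 mg/L.
DO = C_s − D = 10.3 − 6.991 = 3.309 mg/L.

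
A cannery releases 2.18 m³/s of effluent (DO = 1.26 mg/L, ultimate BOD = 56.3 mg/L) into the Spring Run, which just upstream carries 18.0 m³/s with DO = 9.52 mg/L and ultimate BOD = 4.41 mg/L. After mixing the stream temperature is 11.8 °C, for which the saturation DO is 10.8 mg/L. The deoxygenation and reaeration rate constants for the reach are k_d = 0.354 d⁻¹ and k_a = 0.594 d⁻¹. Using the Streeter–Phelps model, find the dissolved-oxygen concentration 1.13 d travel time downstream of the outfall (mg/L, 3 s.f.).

Mixed DO = (18.0×9.52 + 2.18×1.26)/(18.0+2.18) = 174.1/20.18 = 8.628 mg/L.
Mixed L₀ = (18.0×4.41 + 2.18×56.3)/(20.18) = 202.1/20.18 = 10.02 mg/L.
Initial deficit D₀ = C_s − DO₀ = 10.8 − 8.628 = 2.172 mg/L.
D(1.13) = [0.354×10.02/(0.594−0.354)](e^(−0.354×1.13) − e^(−0.594×1.13)) + 2.172 e^(−0.594×1.13)
= 14.77 × (0.6703 − 0.5111) + 2.172 × 0.5111 = 3.462 mg/L.
DO = 10.8 − 3.462 = 7.338 mg/L.

DO ≈ 7.34 mg/L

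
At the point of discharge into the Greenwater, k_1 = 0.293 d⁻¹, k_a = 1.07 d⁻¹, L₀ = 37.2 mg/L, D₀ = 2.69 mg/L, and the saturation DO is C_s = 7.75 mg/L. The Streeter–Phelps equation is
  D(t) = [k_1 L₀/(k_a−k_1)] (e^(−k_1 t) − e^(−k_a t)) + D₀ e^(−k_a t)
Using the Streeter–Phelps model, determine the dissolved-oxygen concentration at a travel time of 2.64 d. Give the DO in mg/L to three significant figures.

k_1 L₀/(k_a−k_1) = 0.293×37.2/(1.07−0.293) = 10.90/0.7770 = 14.03 mg/L.
e^(−k_1 t) = e^(−0.293×2.640) = 0.4614; e^(−k_a t) = e^(−1.07×2.640) = 0.05932.
D = 14.03 × (0.4614 − 0.05932) + 2.69 × 0.05932 = 5.640 + 0.1596 = 5.800 mg/L.
DO = C_s − D = 7.75 − 5.800 = 1.950 mg/L.

DO ≈ 1.95 mg/L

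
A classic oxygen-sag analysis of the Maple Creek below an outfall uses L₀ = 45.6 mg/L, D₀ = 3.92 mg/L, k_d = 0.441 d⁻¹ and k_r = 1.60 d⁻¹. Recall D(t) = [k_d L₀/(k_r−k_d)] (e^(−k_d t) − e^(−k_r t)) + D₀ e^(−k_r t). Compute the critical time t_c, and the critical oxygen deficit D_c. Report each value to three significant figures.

t_c = [1/(k_r−k_d)] ln[(k_r/k_d)(1 − D₀(k_r−k_d)/(k_d L₀))]
= [1/(1.60−0.441)] ln[(1.60/0.441)(1 − 3.92×1.159/(0.441×45.6))]
= (1/1.159) ln[3.628 × 0.7741] = 0.8628 × ln(2.808) = 0.8628 × 1.033 = 0.8910 d.
L(t_c) = L₀ e^(−k_d t_c) = 45.6 × 0.6751 = 30.78 mg/L, and at the critical point k_r D_c = k_d L, so D_c = (0.441/1.60) × 30.78 = 8.485 mg/L.

t_c ≈ 0.891 d; D_c ≈ 8.48 mg/L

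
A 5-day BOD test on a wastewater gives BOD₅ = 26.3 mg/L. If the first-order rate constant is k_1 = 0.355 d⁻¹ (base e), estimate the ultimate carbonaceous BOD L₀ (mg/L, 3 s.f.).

L₀ ≈ 31.7 mg/L

BOD₅ = L₀(1 − e^(−5k_1)) ⇒ L₀ = BOD₅ / (1 − e^(−5×0.355))
= 26.3 / (1 − 0.1695) = 26.3 / 0.8305 = 31.67 mg/L.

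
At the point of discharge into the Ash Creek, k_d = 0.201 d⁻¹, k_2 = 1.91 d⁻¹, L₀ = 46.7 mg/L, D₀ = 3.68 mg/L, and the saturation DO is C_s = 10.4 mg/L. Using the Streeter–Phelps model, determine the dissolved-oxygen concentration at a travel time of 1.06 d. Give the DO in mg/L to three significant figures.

DO ≈ 6.20 mg/L

k_d L₀/(k_2−k_d) = 0.201×46.7/(1.91−0.201) = 9.387/1.709 = 5.493 mg/L.
e^(−k_d t) = e^(−0.201×1.060) = 0.8081; e^(−k_2 t) = e^(−1.91×1.060) = 0.1320.
D = 5.493 × (0.8081 − 0.1320) + 3.68 × 0.1320 = 3.713 + 0.4859 = 4.199 mg/L.
DO = C_s − D = 10.4 − 4.199 = 6.201 mg/L.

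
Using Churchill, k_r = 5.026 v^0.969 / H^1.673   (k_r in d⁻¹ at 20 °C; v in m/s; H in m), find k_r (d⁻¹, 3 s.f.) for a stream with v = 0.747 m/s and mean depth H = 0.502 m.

k_r ≈ 12.0 d⁻¹

k_r = 5.026 × 0.747^0.969 / 0.502^1.673 = 5.026 × 0.7538 / 0.3157 = 12.00 d⁻¹.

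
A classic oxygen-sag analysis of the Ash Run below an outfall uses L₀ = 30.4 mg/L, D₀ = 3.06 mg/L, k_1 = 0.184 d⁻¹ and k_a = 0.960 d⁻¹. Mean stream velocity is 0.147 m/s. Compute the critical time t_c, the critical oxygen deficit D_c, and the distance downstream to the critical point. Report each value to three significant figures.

At the critical point dD/dt = 0, so k_1 L₀ e^(−k_1 t) = k_a D. Substituting D(t) from the Streeter–Phelps equation and solving for t gives
t_c = ln[(k_a/k_1)(1 − D₀(k_a−k_1)/(k_1 L₀))] / (k_a−k_1).
Here k_a−k_1 = 0.7760 d⁻¹ and 1 − D₀(k_a−k_1)/(k_1 L₀) = 1 − 3.06×0.7760/(0.184×30.4) = 0.5755, so
t_c = ln(5.217 × 0.5755) / 0.7760 = 1.099 / 0.7760 = 1.417 d.
L(t_c) = L₀ e^(−k_1 t_c) = 30.4 × 0.7705 = 23.42 mg/L, and at the critical point k_a D_c = k_1 L, so D_c = (0.184/0.960) × 23.42 = 4.490 mg/L.
x_c = v t_c = 0.147 m/s × 1.417 d × 86400 s/d = 17990 m ≈ 18.0 km.

t_c ≈ 1.42 d; D_c ≈ 4.49 mg/L; x_c ≈ 18.0 km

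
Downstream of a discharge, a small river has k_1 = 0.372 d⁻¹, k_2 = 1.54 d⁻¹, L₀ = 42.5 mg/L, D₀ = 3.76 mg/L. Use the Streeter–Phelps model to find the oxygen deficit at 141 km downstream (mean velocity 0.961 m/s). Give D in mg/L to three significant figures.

Travel time t = x/v = 141 km / (0.961 m/s) = 141000 m / 0.961 m/s = 146700 s = 1.698 d.
k_1 L₀/(k_2−k_1) = 0.372×42.5/(1.54−0.372) = 15.81/1.168 = 13.54 mg/L.
e^(−k_1 t) = e^(−0.372×1.698) = 0.5317; e^(−k_2 t) = e^(−1.54×1.698) = 0.07315.
D = 13.54 × (0.5317 − 0.07315) + 3.76 × 0.07315 = 6.207 + 0.2751 = 6.482 mg/L.

D ≈ 6.48 mg/L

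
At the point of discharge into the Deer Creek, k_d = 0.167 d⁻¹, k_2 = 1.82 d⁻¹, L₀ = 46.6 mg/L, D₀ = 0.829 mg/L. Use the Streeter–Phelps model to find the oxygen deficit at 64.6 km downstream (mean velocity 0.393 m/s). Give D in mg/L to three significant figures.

D ≈ 3.30 mg/L

Travel time t = x/v = 64.6 km / (0.393 m/s) = 64600 m / 0.393 m/s = 164400 s = 1.903 d.
k_d L₀/(k_2−k_d) = 0.167×46.6/(1.82−0.167) = 7.782/1.653 = 4.708 mg/L.
e^(−k_d t) = e^(−0.167×1.903) = 0.7278; e^(−k_2 t) = e^(−1.82×1.903) = 0.03135.
D = 4.708 × (0.7278 − 0.03135) + 0.829 × 0.03135 = 3.279 + 0.02599 = 3.305 mg/L.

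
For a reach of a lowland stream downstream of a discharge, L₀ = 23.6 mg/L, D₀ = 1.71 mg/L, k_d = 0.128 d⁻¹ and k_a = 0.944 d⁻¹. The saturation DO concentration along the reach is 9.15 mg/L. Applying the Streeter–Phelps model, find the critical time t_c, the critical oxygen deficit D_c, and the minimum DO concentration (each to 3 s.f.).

t_c ≈ 1.69 d; D_c ≈ 2.58 mg/L; min DO ≈ 6.57 mg/L

t_c = [1/(k_a−k_d)] ln[(k_a/k_d)(1 − D₀(k_a−k_d)/(k_d L₀))]
= [1/(0.944−0.128)] ln[(0.944/0.128)(1 − 1.71×0.8160/(0.128×23.6))]
= (1/0.8160) ln[7.375 × 0.5381] = 1.225 × ln(3.968) = 1.225 × 1.378 = 1.689 d.
L(t_c) = L₀ e^(−k_d t_c) = 23.6 × 0.8056 = 19.01 mg/L, and at the critical point k_a D_c = k_d L, so D_c = (0.128/0.944) × 19.01 = 2.578 mg/L.
Minimum DO = C_s − D_c = 9.15 − 2.578 = 6.572 mg/L.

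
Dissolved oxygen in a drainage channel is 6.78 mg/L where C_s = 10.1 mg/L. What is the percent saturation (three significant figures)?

% saturation = C/C_s × 100 = 6.78/10.1 × 100 = 67.1 %.

67.1 % saturation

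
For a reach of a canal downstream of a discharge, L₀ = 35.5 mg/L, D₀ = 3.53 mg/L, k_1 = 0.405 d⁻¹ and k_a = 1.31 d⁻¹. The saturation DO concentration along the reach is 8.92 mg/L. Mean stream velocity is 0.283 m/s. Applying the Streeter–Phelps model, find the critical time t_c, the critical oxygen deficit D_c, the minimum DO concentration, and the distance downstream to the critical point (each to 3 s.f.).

t_c ≈ 1.02 d; D_c ≈ 7.26 mg/L; min DO ≈ 1.66 mg/L; x_c ≈ 24.9 km

With k_a/k_1 = 3.235 and 1 − D₀(k_a−k_1)/(k_1 L₀) = 0.7778,
t_c = ln(3.235 × 0.7778) / (1.31 − 0.405) = ln(2.516) / 0.9050 = 0.9226/0.9050 = 1.019 d.
D_c = (k_1/k_a) L₀ e^(−k_1 t_c) = (0.405/1.31) × 35.5 × e^(−0.405×1.019) = 0.3092 × 35.5 × 0.6617 = 7.263 mg/L.
Minimum DO = C_s − D_c = 8.92 − 7.263 = 1.657 mg/L.
x_c = v t_c = 0.283 m/s × 1.019 d × 86400 s/d = 24930 m ≈ 24.9 km.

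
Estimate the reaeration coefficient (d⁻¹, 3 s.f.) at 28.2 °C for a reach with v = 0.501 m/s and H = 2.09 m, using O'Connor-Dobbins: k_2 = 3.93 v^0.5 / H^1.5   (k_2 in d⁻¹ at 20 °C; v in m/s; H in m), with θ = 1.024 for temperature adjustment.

k_2(20) = 3.93 × 0.501^0.5 / 2.09^1.5 = 3.93 × 0.7078 / 3.021 = 0.9206 d⁻¹.
k_2(28.2) = 0.9206 × 1.024^(28.2−20) = 0.9206 × 1.215 = 1.118 d⁻¹.

k_2 ≈ 1.12 d⁻¹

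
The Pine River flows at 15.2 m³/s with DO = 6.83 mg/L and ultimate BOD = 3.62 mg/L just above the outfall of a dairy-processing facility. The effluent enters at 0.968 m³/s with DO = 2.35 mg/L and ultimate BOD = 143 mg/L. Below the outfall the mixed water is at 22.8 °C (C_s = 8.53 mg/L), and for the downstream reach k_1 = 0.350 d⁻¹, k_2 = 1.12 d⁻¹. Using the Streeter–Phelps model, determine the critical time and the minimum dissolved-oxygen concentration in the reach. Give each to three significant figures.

Mixed DO = (15.2×6.83 + 0.968×2.35)/(15.2+0.968) = 106.1/16.17 = 6.562 mg/L.
Mixed L₀ = (15.2×3.62 + 0.968×143)/(16.17) = 193.4/16.17 = 11.96 mg/L.
Initial deficit D₀ = C_s − DO₀ = 8.53 − 6.562 = 1.968 mg/L.
t_c = (1/0.7700) ln[(1.12/0.350)(1 − 1.968×0.7700/(0.350×11.96))] = 1.299 × ln(2.042) = 0.9271 d.
D_c = (0.350/1.12) × 11.96 × e^(−0.350×0.9271) = 0.3125 × 11.96 × 0.7229 = 2.703 mg/L.
Minimum DO = 8.53 − 2.703 = 5.827 mg/L.

t_c ≈ 0.927 d; minimum DO ≈ 5.83 mg/L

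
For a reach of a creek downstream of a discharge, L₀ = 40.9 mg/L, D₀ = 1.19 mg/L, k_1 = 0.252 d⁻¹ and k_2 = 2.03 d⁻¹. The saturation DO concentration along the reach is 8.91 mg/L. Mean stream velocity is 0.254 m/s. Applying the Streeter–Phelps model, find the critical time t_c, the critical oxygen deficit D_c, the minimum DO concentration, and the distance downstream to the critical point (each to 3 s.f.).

t_c ≈ 1.04 d; D_c ≈ 3.90 mg/L; min DO ≈ 5.01 mg/L; x_c ≈ 22.9 km

At the critical point dD/dt = 0, so k_1 L₀ e^(−k_1 t) = k_2 D. Substituting D(t) from the Streeter–Phelps equation and solving for t gives
t_c = ln[(k_2/k_1)(1 − D₀(k_2−k_1)/(k_1 L₀))] / (k_2−k_1).
Here k_2−k_1 = 1.778 d⁻¹ and 1 − D₀(k_2−k_1)/(k_1 L₀) = 1 − 1.19×1.778/(0.252×40.9) = 0.7947, so
t_c = ln(8.056 × 0.7947) / 1.778 = 1.857 / 1.778 = 1.044 d.
L(t_c) = L₀ e^(−k_1 t_c) = 40.9 × 0.7686 = 31.44 mg/L, and at the critical point k_2 D_c = k_1 L, so D_c = (0.252/2.03) × 31.44 = 3.903 mg/L.
Minimum DO = C_s − D_c = 8.91 − 3.903 = 5.007 mg/L.
x_c = v t_c = 0.254 m/s × 1.044 d × 86400 s/d = 22920 m ≈ 22.9 km.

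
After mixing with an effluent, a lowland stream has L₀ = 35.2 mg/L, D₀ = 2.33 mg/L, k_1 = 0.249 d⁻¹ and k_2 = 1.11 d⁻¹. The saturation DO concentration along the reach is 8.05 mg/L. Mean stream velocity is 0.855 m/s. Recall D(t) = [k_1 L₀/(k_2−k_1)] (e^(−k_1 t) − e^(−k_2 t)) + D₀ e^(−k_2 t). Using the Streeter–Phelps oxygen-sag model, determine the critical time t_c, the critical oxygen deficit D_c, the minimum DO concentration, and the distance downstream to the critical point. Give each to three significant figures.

t_c ≈ 1.43 d; D_c ≈ 5.53 mg/L; min DO ≈ 2.52 mg/L; x_c ≈ 106 km

At the critical point dD/dt = 0, so k_1 L₀ e^(−k_1 t) = k_2 D. Substituting D(t) from the Streeter–Phelps equation and solving for t gives
t_c = ln[(k_2/k_1)(1 − D₀(k_2−k_1)/(k_1 L₀))] / (k_2−k_1).
Here k_2−k_1 = 0.8610 d⁻¹ and 1 − D₀(k_2−k_1)/(k_1 L₀) = 1 − 2.33×0.8610/(0.249×35.2) = 0.7711, so
t_c = ln(4.458 × 0.7711) / 0.8610 = 1.235 / 0.8610 = 1.434 d.
D_c = (k_1/k_2) L₀ e^(−k_1 t_c) = (0.249/1.11) × 35.2 × e^(−0.249×1.434) = 0.2243 × 35.2 × 0.6997 = 5.525 mg/L.
Minimum DO = C_s − D_c = 8.05 − 5.525 = 2.525 mg/L.
x_c = v t_c = 0.855 m/s × 1.434 d × 86400 s/d = 105900 m ≈ 106 km.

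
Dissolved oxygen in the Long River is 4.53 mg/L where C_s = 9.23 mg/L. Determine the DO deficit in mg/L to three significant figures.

D = C_s − C = 9.23 − 4.53 = 4.70 mg/L.

D ≈ 4.70 mg/L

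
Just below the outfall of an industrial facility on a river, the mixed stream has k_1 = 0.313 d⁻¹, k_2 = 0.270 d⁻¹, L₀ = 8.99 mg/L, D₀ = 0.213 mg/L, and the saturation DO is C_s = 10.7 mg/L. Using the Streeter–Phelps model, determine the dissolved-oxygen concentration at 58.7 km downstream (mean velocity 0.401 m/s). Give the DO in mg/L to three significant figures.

Travel time t = x/v = 58.7 km / (0.401 m/s) = 58700 m / 0.401 m/s = 146400 s = 1.694 d.
k_1 L₀/(k_2−k_1) = 0.313×8.99/(0.270−0.313) = 2.814/-0.04300 = -65.44 mg/L.
e^(−k_1 t) = e^(−0.313×1.694) = 0.5884; e^(−k_2 t) = e^(−0.270×1.694) = 0.6329.
D = -65.44 × (0.5884 − 0.6329) + 0.213 × 0.6329 = 2.910 + 0.1348 = 3.045 mg/L.
DO = C_s − D = 10.7 − 3.045 = 7.655 mg/L.

DO ≈ 7.66 mg/L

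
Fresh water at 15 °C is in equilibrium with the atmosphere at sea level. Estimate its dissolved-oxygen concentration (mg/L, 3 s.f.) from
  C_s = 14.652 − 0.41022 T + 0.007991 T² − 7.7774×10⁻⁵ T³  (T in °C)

C_s ≈ 10.0 mg/L

C_s = 14.652 − 0.41022×15 + 0.007991×15² − 7.7774×10⁻⁵×15³ = 10.03 mg/L.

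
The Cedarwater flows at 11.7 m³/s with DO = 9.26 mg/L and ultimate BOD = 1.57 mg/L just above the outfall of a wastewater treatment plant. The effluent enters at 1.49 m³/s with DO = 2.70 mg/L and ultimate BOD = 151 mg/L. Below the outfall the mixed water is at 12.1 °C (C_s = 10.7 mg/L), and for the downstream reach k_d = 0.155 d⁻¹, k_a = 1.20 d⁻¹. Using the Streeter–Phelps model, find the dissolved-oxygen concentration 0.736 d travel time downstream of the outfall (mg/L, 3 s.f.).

DO ≈ 8.49 mg/L

Mixed DO = (11.7×9.26 + 1.49×2.70)/(11.7+1.49) = 112.4/13.19 = 8.519 mg/L.
Mixed L₀ = (11.7×1.57 + 1.49×151)/(13.19) = 243.4/13.19 = 18.45 mg/L.
Initial deficit D₀ = C_s − DO₀ = 10.7 − 8.519 = 2.181 mg/L.
D(0.736) = [0.155×18.45/(1.20−0.155)](e^(−0.155×0.736) − e^(−1.20×0.736)) + 2.181 e^(−1.20×0.736)
= 2.737 × (0.8922 − 0.4135) + 2.181 × 0.4135 = 2.212 mg/L.
DO = 10.7 − 2.212 = 8.488 mg/L.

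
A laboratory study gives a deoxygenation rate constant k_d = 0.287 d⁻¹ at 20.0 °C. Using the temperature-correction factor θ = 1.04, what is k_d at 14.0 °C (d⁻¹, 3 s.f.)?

k_d ≈ 0.227 d⁻¹

k_d(T₂) = k_d(T₁) · θ^(T₂−T₁) = 0.287 × 1.04^(14.0−20.0)
= 0.287 × 1.04^-6.00 = 0.287 × 0.7903 = 0.2268 d⁻¹.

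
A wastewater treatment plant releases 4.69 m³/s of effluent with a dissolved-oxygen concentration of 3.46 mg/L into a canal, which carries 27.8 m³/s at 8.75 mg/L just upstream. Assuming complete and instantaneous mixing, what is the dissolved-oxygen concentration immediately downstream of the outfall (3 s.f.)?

Flow-weighted mixing: C = (Q_r C_r + Q_w C_w)/(Q_r + Q_w)
= (27.8×8.75 + 4.69×3.46)/(27.8 + 4.69) = 259.5/32.49 = 7.986 mg/L.

7.99 mg/L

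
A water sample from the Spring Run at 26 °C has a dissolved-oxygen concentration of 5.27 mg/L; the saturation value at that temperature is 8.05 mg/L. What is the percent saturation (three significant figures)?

% saturation = C/C_s × 100 = 5.27/8.05 × 100 = 65.5 %.

65.5 % saturation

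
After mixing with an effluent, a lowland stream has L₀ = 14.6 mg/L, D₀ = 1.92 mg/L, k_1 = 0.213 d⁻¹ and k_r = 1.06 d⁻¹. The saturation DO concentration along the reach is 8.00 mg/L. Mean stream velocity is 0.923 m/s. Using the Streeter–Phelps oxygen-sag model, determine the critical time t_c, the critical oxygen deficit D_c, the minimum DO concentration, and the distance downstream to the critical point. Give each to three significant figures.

t_c ≈ 1.02 d; D_c ≈ 2.36 mg/L; min DO ≈ 5.64 mg/L; x_c ≈ 81.4 km

t_c = [1/(k_r−k_1)] ln[(k_r/k_1)(1 − D₀(k_r−k_1)/(k_1 L₀))]
= [1/(1.06−0.213)] ln[(1.06/0.213)(1 − 1.92×0.8470/(0.213×14.6))]
= (1/0.8470) ln[4.977 × 0.4771] = 1.181 × ln(2.374) = 1.181 × 0.8646 = 1.021 d.
D_c = (k_1/k_r) L₀ e^(−k_1 t_c) = (0.213/1.06) × 14.6 × e^(−0.213×1.021) = 0.2009 × 14.6 × 0.8046 = 2.360 mg/L.
Minimum DO = C_s − D_c = 8.00 − 2.360 = 5.640 mg/L.
x_c = v t_c = 0.923 m/s × 1.021 d × 86400 s/d = 81410 m ≈ 81.4 km.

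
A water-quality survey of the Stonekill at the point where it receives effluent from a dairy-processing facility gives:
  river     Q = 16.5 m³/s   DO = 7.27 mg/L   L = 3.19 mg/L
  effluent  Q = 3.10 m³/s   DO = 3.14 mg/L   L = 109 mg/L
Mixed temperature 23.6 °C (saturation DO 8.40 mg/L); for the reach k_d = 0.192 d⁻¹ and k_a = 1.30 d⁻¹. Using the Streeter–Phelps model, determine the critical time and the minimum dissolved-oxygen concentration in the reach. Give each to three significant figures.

Mixed DO = (16.5×7.27 + 3.10×3.14)/(16.5+3.10) = 129.7/19.60 = 6.617 mg/L.
Mixed L₀ = (16.5×3.19 + 3.10×109)/(19.60) = 390.5/19.60 = 19.93 mg/L.
Initial deficit D₀ = C_s − DO₀ = 8.40 − 6.617 = 1.783 mg/L.
t_c = (1/1.108) ln[(1.30/0.192)(1 − 1.783×1.108/(0.192×19.93))] = 0.9025 × ln(3.274) = 1.070 d.
D_c = (0.192/1.30) × 19.93 × e^(−0.192×1.070) = 0.1477 × 19.93 × 0.8142 = 2.396 mg/L.
Minimum DO = 8.40 − 2.396 = 6.004 mg/L.

t_c ≈ 1.07 d; minimum DO ≈ 6.00 mg/L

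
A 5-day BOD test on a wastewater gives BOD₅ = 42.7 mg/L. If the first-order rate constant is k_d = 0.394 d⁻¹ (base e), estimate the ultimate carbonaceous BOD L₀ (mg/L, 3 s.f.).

BOD₅ = L₀(1 − e^(−5k_d)) ⇒ L₀ = BOD₅ / (1 − e^(−5×0.394))
= 42.7 / (1 − 0.1395) = 42.7 / 0.8605 = 49.62 mg/L.

L₀ ≈ 49.6 mg/L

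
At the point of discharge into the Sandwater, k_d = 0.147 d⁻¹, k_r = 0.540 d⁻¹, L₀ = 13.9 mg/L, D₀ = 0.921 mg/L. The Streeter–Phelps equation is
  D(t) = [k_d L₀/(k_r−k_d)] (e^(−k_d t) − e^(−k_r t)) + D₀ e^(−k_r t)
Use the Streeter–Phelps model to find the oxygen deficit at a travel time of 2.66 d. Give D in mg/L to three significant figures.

k_d L₀/(k_r−k_d) = 0.147×13.9/(0.540−0.147) = 2.043/0.3930 = 5.199 mg/L.
e^(−k_d t) = e^(−0.147×2.660) = 0.6764; e^(−k_r t) = e^(−0.540×2.660) = 0.2378.
D = 5.199 × (0.6764 − 0.2378) + 0.921 × 0.2378 = 2.280 + 0.2190 = 2.499 mg/L.

D ≈ 2.50 mg/L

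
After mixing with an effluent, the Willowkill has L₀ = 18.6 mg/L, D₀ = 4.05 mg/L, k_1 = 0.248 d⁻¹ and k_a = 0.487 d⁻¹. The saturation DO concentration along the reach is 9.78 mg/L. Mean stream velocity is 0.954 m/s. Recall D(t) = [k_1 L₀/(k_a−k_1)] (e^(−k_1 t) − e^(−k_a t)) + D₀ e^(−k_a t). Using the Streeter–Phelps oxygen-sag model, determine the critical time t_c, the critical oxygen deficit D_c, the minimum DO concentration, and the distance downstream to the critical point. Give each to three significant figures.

t_c ≈ 1.84 d; D_c ≈ 6.00 mg/L; min DO ≈ 3.78 mg/L; x_c ≈ 152 km

t_c = [1/(k_a−k_1)] ln[(k_a/k_1)(1 − D₀(k_a−k_1)/(k_1 L₀))]
= [1/(0.487−0.248)] ln[(0.487/0.248)(1 − 4.05×0.2390/(0.248×18.6))]
= (1/0.2390) ln[1.964 × 0.7902] = 4.184 × ln(1.552) = 4.184 × 0.4393 = 1.838 d.
D_c = (k_1/k_a) L₀ e^(−k_1 t_c) = (0.248/0.487) × 18.6 × e^(−0.248×1.838) = 0.5092 × 18.6 × 0.6339 = 6.004 mg/L.
Minimum DO = C_s − D_c = 9.78 − 6.004 = 3.776 mg/L.
x_c = v t_c = 0.954 m/s × 1.838 d × 86400 s/d = 151500 m ≈ 152 km.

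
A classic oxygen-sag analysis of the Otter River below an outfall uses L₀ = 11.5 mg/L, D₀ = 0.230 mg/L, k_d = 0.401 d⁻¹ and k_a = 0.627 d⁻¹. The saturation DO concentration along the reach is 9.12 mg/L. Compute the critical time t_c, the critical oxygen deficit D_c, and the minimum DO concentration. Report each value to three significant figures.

t_c ≈ 1.93 d; D_c ≈ 3.40 mg/L; min DO ≈ 5.72 mg/L

t_c = [1/(k_a−k_d)] ln[(k_a/k_d)(1 − D₀(k_a−k_d)/(k_d L₀))]
= [1/(0.627−0.401)] ln[(0.627/0.401)(1 − 0.230×0.2260/(0.401×11.5))]
= (1/0.2260) ln[1.564 × 0.9887] = 4.425 × ln(1.546) = 4.425 × 0.4356 = 1.928 d.
D_c = (k_d/k_a) L₀ e^(−k_d t_c) = (0.401/0.627) × 11.5 × e^(−0.401×1.928) = 0.6396 × 11.5 × 0.4616 = 3.395 mg/L.
Minimum DO = C_s − D_c = 9.12 − 3.395 = 5.725 mg/L.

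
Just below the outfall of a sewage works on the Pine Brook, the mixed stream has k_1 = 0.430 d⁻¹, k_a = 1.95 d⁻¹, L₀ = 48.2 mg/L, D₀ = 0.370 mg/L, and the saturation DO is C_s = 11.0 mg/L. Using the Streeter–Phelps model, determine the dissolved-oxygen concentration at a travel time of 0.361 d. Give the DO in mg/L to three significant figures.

k_1 L₀/(k_a−k_1) = 0.430×48.2/(1.95−0.430) = 20.73/1.520 = 13.64 mg/L.
e^(−k_1 t) = e^(−0.430×0.3610) = 0.8562; e^(−k_a t) = e^(−1.95×0.3610) = 0.4946.
D = 13.64 × (0.8562 − 0.4946) + 0.370 × 0.4946 = 4.930 + 0.1830 = 5.113 mg/L.
DO = C_s − D = 11.0 − 5.113 = 5.887 mg/L.

DO ≈ 5.89 mg/L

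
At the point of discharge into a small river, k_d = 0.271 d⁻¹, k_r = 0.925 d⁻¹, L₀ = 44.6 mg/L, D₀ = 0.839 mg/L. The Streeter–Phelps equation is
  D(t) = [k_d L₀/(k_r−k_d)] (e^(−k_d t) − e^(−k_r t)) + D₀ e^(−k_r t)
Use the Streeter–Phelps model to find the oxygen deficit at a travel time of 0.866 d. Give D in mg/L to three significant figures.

k_d L₀/(k_r−k_d) = 0.271×44.6/(0.925−0.271) = 12.09/0.6540 = 18.48 mg/L.
e^(−k_d t) = e^(−0.271×0.8660) = 0.7908; e^(−k_r t) = e^(−0.925×0.8660) = 0.4489.
D = 18.48 × (0.7908 − 0.4489) + 0.839 × 0.4489 = 6.320 + 0.3766 = 6.696 mg/L.

D ≈ 6.70 mg/L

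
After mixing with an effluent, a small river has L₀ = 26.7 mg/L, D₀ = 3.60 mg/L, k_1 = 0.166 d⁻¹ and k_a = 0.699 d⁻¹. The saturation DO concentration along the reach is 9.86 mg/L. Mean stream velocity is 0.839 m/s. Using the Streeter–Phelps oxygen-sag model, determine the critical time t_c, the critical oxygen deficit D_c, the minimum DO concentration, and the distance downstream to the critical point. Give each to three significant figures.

At the critical point dD/dt = 0, so k_1 L₀ e^(−k_1 t) = k_a D. Substituting D(t) from the Streeter–Phelps equation and solving for t gives
t_c = ln[(k_a/k_1)(1 − D₀(k_a−k_1)/(k_1 L₀))] / (k_a−k_1).
Here k_a−k_1 = 0.5330 d⁻¹ and 1 − D₀(k_a−k_1)/(k_1 L₀) = 1 − 3.60×0.5330/(0.166×26.7) = 0.5671, so
t_c = ln(4.211 × 0.5671) / 0.5330 = 0.8704 / 0.5330 = 1.633 d.
D_c = (k_1/k_a) L₀ e^(−k_1 t_c) = (0.166/0.699) × 26.7 × e^(−0.166×1.633) = 0.2375 × 26.7 × 0.7626 = 4.835 mg/L.
Minimum DO = C_s − D_c = 9.86 − 4.835 = 5.025 mg/L.
x_c = v t_c = 0.839 m/s × 1.633 d × 86400 s/d = 118400 m ≈ 118 km.

t_c ≈ 1.63 d; D_c ≈ 4.84 mg/L; min DO ≈ 5.02 mg/L; x_c ≈ 118 km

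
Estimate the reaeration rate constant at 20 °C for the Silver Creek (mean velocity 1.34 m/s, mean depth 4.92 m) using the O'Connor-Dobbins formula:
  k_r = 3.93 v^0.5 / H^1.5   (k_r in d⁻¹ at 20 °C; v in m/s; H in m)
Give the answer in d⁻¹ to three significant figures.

k_r = 3.93 × 1.34^0.5 / 4.92^1.5 = 3.93 × 1.158 / 10.91 = 0.4169 d⁻¹.

k_r ≈ 0.417 d⁻¹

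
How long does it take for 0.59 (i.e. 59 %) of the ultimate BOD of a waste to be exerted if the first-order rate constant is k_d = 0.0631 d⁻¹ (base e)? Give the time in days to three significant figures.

y/L₀ = 1 − e^(−k_d t) = 0.59 ⇒ e^(−k_d t) = 0.410
t = −ln(0.410) / 0.0631 = 0.8916 / 0.0631 = 14.13 d.

t ≈ 14.1 d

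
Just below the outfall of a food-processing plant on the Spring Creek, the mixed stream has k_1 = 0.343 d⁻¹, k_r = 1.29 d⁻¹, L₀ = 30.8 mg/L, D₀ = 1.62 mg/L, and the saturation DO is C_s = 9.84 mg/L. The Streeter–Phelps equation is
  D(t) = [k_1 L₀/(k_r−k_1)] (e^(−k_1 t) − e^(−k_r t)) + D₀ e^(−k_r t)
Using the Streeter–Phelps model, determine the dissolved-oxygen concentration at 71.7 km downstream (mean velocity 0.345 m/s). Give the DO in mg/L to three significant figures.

DO ≈ 5.38 mg/L

Travel time t = x/v = 71.7 km / (0.345 m/s) = 71700 m / 0.345 m/s = 207800 s = 2.405 d.
k_1 L₀/(k_r−k_1) = 0.343×30.8/(1.29−0.343) = 10.56/0.9470 = 11.16 mg/L.
e^(−k_1 t) = e^(−0.343×2.405) = 0.4382; e^(−k_r t) = e^(−1.29×2.405) = 0.04492.
D = 11.16 × (0.4382 − 0.04492) + 1.62 × 0.04492 = 4.387 + 0.07276 = 4.460 mg/L.
DO = C_s − D = 9.84 − 4.460 = 5.380 mg/L.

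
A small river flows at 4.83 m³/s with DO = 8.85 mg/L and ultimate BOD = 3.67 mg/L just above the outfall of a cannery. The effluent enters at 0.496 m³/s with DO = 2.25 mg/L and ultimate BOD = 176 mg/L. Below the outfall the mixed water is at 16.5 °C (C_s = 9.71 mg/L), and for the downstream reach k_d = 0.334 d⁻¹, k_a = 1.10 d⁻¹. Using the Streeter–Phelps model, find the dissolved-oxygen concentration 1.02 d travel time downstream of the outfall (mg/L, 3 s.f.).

Mixed DO = (4.83×8.85 + 0.496×2.25)/(4.83+0.496) = 43.86/5.326 = 8.235 mg/L.
Mixed L₀ = (4.83×3.67 + 0.496×176)/(5.326) = 105.0/5.326 = 19.72 mg/L.
Initial deficit D₀ = C_s − DO₀ = 9.71 − 8.235 = 1.475 mg/L.
D(1.02) = [0.334×19.72/(1.10−0.334)](e^(−0.334×1.02) − e^(−1.10×1.02)) + 1.475 e^(−1.10×1.02)
= 8.598 × (0.7113 − 0.3256) + 1.475 × 0.3256 = 3.796 mg/L.
DO = 9.71 − 3.796 = 5.914 mg/L.

DO ≈ 5.91 mg/L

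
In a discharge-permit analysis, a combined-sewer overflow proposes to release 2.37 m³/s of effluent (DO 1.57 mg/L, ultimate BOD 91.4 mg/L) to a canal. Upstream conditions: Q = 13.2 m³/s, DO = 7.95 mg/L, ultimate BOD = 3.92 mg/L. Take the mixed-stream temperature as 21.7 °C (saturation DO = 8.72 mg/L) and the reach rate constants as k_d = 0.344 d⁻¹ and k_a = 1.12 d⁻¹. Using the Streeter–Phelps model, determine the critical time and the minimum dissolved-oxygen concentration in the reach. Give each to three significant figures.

t_c ≈ 1.19 d; minimum DO ≈ 5.20 mg/L

Mixed DO = (13.2×7.95 + 2.37×1.57)/(13.2+2.37) = 108.7/15.57 = 6.979 mg/L.
Mixed L₀ = (13.2×3.92 + 2.37×91.4)/(15.57) = 268.4/15.57 = 17.24 mg/L.
Initial deficit D₀ = C_s − DO₀ = 8.72 − 6.979 = 1.741 mg/L.
t_c = (1/0.7760) ln[(1.12/0.344)(1 − 1.741×0.7760/(0.344×17.24))] = 1.289 × ln(2.514) = 1.188 d.
D_c = (0.344/1.12) × 17.24 × e^(−0.344×1.188) = 0.3071 × 17.24 × 0.6645 = 3.518 mg/L.
Minimum DO = 8.72 − 3.518 = 5.202 mg/L.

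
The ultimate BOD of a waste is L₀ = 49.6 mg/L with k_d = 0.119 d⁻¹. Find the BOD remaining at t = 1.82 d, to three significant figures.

L ≈ 39.9 mg/L

L_t = L₀ e^(−k_d t) = 49.6 × e^(−0.119×1.82) = 49.6 × 0.8053 = 39.94 mg/L.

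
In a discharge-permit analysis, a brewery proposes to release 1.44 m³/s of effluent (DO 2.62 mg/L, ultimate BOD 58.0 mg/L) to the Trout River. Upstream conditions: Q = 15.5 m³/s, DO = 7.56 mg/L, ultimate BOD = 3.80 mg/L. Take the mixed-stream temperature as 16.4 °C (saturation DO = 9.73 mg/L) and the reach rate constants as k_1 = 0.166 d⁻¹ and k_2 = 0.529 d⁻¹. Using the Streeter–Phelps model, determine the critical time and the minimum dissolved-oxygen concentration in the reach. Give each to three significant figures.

t_c ≈ 0.108 d; minimum DO ≈ 7.14 mg/L

Mixed DO = (15.5×7.56 + 1.44×2.62)/(15.5+1.44) = 121.0/16.94 = 7.140 mg/L.
Mixed L₀ = (15.5×3.80 + 1.44×58.0)/(16.94) = 142.4/16.94 = 8.407 mg/L.
Initial deficit D₀ = C_s − DO₀ = 9.73 − 7.140 = 2.590 mg/L.
t_c = (1/0.3630) ln[(0.529/0.166)(1 − 2.590×0.3630/(0.166×8.407))] = 2.755 × ln(1.040) = 0.1081 d.
D_c = (0.166/0.529) × 8.407 × e^(−0.166×0.1081) = 0.3138 × 8.407 × 0.9822 = 2.591 mg/L.
Minimum DO = 9.73 − 2.591 = 7.139 mg/L.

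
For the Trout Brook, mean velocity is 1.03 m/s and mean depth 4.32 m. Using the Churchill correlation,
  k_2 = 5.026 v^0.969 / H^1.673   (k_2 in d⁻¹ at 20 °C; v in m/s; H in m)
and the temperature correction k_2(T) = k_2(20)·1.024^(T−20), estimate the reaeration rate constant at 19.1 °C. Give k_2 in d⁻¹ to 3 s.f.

k_2 ≈ 0.438 d⁻¹

k_2(20) = 5.026 × 1.03^0.969 / 4.32^1.673 = 5.026 × 1.029 / 11.57 = 0.4472 d⁻¹.
k_2(19.1) = 0.4472 × 1.024^(19.1−20) = 0.4472 × 0.9789 = 0.4378 d⁻¹.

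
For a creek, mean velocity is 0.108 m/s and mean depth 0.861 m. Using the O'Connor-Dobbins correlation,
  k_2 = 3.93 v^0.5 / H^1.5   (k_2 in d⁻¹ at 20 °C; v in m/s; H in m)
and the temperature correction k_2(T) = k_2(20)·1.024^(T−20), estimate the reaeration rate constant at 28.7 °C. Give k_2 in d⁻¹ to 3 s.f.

k_2 ≈ 1.99 d⁻¹

k_2(20) = 3.93 × 0.108^0.5 / 0.861^1.5 = 3.93 × 0.3286 / 0.7989 = 1.617 d⁻¹.
k_2(28.7) = 1.617 × 1.024^(28.7−20) = 1.617 × 1.229 = 1.987 d⁻¹.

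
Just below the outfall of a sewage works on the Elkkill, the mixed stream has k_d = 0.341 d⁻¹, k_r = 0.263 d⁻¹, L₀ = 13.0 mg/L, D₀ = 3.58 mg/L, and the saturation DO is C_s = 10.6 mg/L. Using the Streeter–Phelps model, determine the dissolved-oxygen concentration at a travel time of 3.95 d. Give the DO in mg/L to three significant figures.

k_d L₀/(k_r−k_d) = 0.341×13.0/(0.263−0.341) = 4.433/-0.07800 = -56.83 mg/L.
e^(−k_d t) = e^(−0.341×3.950) = 0.2600; e^(−k_r t) = e^(−0.263×3.950) = 0.3539.
D = -56.83 × (0.2600 − 0.3539) + 3.58 × 0.3539 = 5.333 + 1.267 = 6.599 mg/L.
DO = C_s − D = 10.6 − 6.599 = 4.001 mg/L.

DO ≈ 4.00 mg/L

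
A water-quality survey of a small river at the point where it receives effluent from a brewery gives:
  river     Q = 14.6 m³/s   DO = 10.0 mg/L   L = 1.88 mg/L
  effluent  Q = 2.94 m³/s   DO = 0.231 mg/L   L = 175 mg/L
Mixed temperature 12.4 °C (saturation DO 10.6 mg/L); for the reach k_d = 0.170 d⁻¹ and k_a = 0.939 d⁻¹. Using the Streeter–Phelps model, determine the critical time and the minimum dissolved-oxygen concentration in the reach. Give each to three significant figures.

Mixed DO = (14.6×10.0 + 2.94×0.231)/(14.6+2.94) = 146.7/17.54 = 8.363 mg/L.
Mixed L₀ = (14.6×1.88 + 2.94×175)/(17.54) = 541.9/17.54 = 30.90 mg/L.
Initial deficit D₀ = C_s − DO₀ = 10.6 − 8.363 = 2.237 mg/L.
t_c = (1/0.7690) ln[(0.939/0.170)(1 − 2.237×0.7690/(0.170×30.90))] = 1.300 × ln(3.714) = 1.706 d.
D_c = (0.170/0.939) × 30.90 × e^(−0.170×1.706) = 0.1810 × 30.90 × 0.7482 = 4.185 mg/L.
Minimum DO = 10.6 − 4.185 = 6.415 mg/L.

t_c ≈ 1.71 d; minimum DO ≈ 6.41 mg/L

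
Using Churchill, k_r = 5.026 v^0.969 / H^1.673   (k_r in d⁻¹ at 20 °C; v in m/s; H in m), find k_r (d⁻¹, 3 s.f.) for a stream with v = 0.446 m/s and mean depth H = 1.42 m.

k_r ≈ 1.28 d⁻¹

k_r = 5.026 × 0.446^0.969 / 1.42^1.673 = 5.026 × 0.4573 / 1.798 = 1.278 d⁻¹.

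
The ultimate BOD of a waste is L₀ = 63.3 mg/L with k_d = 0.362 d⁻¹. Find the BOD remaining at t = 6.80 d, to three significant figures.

L_t = L₀ e^(−k_d t) = 63.3 × e^(−0.362×6.80) = 63.3 × 0.08530 = 5.399 mg/L.

L ≈ 5.40 mg/L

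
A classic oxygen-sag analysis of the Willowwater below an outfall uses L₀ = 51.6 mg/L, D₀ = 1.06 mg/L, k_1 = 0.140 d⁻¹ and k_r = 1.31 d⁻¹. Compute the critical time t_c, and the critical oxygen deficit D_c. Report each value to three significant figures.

With k_r/k_1 = 9.357 and 1 − D₀(k_r−k_1)/(k_1 L₀) = 0.8283,
t_c = ln(9.357 × 0.8283) / (1.31 − 0.140) = ln(7.751) / 1.170 = 2.048/1.170 = 1.750 d.
L(t_c) = L₀ e^(−k_1 t_c) = 51.6 × 0.7827 = 40.39 mg/L, and at the critical point k_r D_c = k_1 L, so D_c = (0.140/1.31) × 40.39 = 4.316 mg/L.

t_c ≈ 1.75 d; D_c ≈ 4.32 mg/L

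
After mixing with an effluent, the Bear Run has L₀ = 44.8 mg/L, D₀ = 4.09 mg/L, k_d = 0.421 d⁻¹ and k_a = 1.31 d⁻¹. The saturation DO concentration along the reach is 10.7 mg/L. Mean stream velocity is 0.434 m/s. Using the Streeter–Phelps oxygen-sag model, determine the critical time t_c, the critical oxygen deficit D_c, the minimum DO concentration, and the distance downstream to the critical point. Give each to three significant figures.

t_c ≈ 1.04 d; D_c ≈ 9.31 mg/L; min DO ≈ 1.39 mg/L; x_c ≈ 38.8 km

t_c = [1/(k_a−k_d)] ln[(k_a/k_d)(1 − D₀(k_a−k_d)/(k_d L₀))]
= [1/(1.31−0.421)] ln[(1.31/0.421)(1 − 4.09×0.8890/(0.421×44.8))]
= (1/0.8890) ln[3.112 × 0.8072] = 1.125 × ln(2.512) = 1.125 × 0.9210 = 1.036 d.
L(t_c) = L₀ e^(−k_d t_c) = 44.8 × 0.6465 = 28.96 mg/L, and at the critical point k_a D_c = k_d L, so D_c = (0.421/1.31) × 28.96 = 9.308 mg/L.
Minimum DO = C_s − D_c = 10.7 − 9.308 = 1.392 mg/L.
x_c = v t_c = 0.434 m/s × 1.036 d × 86400 s/d = 38850 m ≈ 38.8 km.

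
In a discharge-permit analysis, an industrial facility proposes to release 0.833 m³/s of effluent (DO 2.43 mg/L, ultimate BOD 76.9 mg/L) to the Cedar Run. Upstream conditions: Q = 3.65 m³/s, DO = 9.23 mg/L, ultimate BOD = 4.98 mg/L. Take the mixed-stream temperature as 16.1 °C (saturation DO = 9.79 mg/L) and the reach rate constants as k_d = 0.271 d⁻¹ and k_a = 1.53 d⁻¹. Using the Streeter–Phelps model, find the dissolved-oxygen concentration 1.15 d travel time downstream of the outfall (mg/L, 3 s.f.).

Mixed DO = (3.65×9.23 + 0.833×2.43)/(3.65+0.833) = 35.71/4.483 = 7.966 mg/L.
Mixed L₀ = (3.65×4.98 + 0.833×76.9)/(4.483) = 82.23/4.483 = 18.34 mg/L.
Initial deficit D₀ = C_s − DO₀ = 9.79 − 7.966 = 1.824 mg/L.
D(1.15) = [0.271×18.34/(1.53−0.271)](e^(−0.271×1.15) − e^(−1.53×1.15)) + 1.824 e^(−1.53×1.15)
= 3.948 × (0.7322 − 0.1721) + 1.824 × 0.1721 = 2.525 mg/L.
DO = 9.79 − 2.525 = 7.265 mg/L.

DO ≈ 7.26 mg/L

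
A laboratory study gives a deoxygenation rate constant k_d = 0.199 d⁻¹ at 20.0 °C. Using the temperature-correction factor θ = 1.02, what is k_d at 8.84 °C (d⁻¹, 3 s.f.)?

k_d ≈ 0.160 d⁻¹

k_d(T₂) = k_d(T₁) · θ^(T₂−T₁) = 0.199 × 1.02^(8.84−20.0)
= 0.199 × 1.02^-11.2 = 0.199 × 0.8017 = 0.1595 d⁻¹.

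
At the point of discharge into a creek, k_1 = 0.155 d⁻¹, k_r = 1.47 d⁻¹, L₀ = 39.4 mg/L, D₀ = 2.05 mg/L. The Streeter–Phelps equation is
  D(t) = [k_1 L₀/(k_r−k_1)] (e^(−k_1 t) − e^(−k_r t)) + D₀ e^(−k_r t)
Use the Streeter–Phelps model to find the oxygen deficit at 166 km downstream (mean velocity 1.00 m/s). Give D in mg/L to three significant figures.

D ≈ 3.29 mg/L

Travel time t = x/v = 166 km / (1.00 m/s) = 166000 m / 1.00 m/s = 166000 s = 1.921 d.
k_1 L₀/(k_r−k_1) = 0.155×39.4/(1.47−0.155) = 6.107/1.315 = 4.644 mg/L.
e^(−k_1 t) = e^(−0.155×1.921) = 0.7424; e^(−k_r t) = e^(−1.47×1.921) = 0.05935.
D = 4.644 × (0.7424 − 0.05935) + 2.05 × 0.05935 = 3.172 + 0.1217 = 3.294 mg/L.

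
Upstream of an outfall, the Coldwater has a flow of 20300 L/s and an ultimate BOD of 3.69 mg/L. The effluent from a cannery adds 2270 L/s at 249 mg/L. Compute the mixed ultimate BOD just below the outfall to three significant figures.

Flow-weighted mixing: C = (Q_r C_r + Q_w C_w)/(Q_r + Q_w)
= (20300×3.69 + 2270×249)/(20300 + 2270) = 640100/22570 = 28.36 mg/L.

28.4 mg/L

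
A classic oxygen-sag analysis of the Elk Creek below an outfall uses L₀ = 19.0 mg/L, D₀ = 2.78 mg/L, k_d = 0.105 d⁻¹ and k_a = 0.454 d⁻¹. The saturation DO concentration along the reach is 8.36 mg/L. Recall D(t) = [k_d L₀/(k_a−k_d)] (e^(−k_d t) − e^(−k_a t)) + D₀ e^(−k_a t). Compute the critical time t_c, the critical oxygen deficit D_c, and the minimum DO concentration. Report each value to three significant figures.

t_c = [1/(k_a−k_d)] ln[(k_a/k_d)(1 − D₀(k_a−k_d)/(k_d L₀))]
= [1/(0.454−0.105)] ln[(0.454/0.105)(1 − 2.78×0.3490/(0.105×19.0))]
= (1/0.3490) ln[4.324 × 0.5137] = 2.865 × ln(2.221) = 2.865 × 0.7980 = 2.286 d.
D_c = (k_d/k_a) L₀ e^(−k_d t_c) = (0.105/0.454) × 19.0 × e^(−0.105×2.286) = 0.2313 × 19.0 × 0.7866 = 3.456 mg/L.
Minimum DO = C_s − D_c = 8.36 − 3.456 = 4.904 mg/L.

t_c ≈ 2.29 d; D_c ≈ 3.46 mg/L; min DO ≈ 4.90 mg/L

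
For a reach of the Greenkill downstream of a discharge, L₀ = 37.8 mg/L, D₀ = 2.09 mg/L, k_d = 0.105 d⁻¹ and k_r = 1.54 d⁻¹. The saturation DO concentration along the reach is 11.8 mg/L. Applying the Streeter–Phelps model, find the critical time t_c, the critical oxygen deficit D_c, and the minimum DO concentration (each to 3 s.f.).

At the critical point dD/dt = 0, so k_d L₀ e^(−k_d t) = k_r D. Substituting D(t) from the Streeter–Phelps equation and solving for t gives
t_c = ln[(k_r/k_d)(1 − D₀(k_r−k_d)/(k_d L₀))] / (k_r−k_d).
Here k_r−k_d = 1.435 d⁻¹ and 1 − D₀(k_r−k_d)/(k_d L₀) = 1 − 2.09×1.435/(0.105×37.8) = 0.2444, so
t_c = ln(14.67 × 0.2444) / 1.435 = 1.276 / 1.435 = 0.8895 d.
D_c = (k_d/k_r) L₀ e^(−k_d t_c) = (0.105/1.54) × 37.8 × e^(−0.105×0.8895) = 0.06818 × 37.8 × 0.9108 = 2.347 mg/L.
Minimum DO = C_s − D_c = 11.8 − 2.347 = 9.453 mg/L.

t_c ≈ 0.890 d; D_c ≈ 2.35 mg/L; min DO ≈ 9.45 mg/L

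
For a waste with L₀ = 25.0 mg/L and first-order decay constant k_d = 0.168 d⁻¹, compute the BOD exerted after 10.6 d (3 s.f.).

y ≈ 20.8 mg/L

y_t = L₀(1 − e^(−k_d t)) = 25.0 × (1 − e^(−0.168×10.6))
= 25.0 × (1 − 0.1685) = 25.0 × 0.8315 = 20.79 mg/L.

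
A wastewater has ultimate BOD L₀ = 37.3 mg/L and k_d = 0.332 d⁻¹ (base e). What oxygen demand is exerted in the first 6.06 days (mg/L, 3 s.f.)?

y ≈ 32.3 mg/L

y_t = L₀(1 − e^(−k_d t)) = 37.3 × (1 − e^(−0.332×6.06))
= 37.3 × (1 − 0.1337) = 37.3 × 0.8663 = 32.31 mg/L.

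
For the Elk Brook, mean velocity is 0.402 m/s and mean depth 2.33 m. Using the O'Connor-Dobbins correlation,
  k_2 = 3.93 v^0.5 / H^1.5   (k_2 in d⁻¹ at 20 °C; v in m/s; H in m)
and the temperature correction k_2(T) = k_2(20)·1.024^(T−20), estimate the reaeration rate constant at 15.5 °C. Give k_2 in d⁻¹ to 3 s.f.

k_2 ≈ 0.630 d⁻¹

k_2(20) = 3.93 × 0.402^0.5 / 2.33^1.5 = 3.93 × 0.6340 / 3.557 = 0.7006 d⁻¹.
k_2(15.5) = 0.7006 × 1.024^(15.5−20) = 0.7006 × 0.8988 = 0.6297 d⁻¹.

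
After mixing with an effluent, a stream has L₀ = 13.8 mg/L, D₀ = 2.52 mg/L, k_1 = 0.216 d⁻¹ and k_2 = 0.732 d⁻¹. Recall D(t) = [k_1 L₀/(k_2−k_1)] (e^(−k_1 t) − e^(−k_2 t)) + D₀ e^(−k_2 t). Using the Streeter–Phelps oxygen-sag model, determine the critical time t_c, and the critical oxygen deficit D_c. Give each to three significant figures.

t_c ≈ 1.25 d; D_c ≈ 3.11 mg/L

t_c = [1/(k_2−k_1)] ln[(k_2/k_1)(1 − D₀(k_2−k_1)/(k_1 L₀))]
= [1/(0.732−0.216)] ln[(0.732/0.216)(1 − 2.52×0.5160/(0.216×13.8))]
= (1/0.5160) ln[3.389 × 0.5638] = 1.938 × ln(1.911) = 1.938 × 0.6474 = 1.255 d.
D_c = (k_1/k_2) L₀ e^(−k_1 t_c) = (0.216/0.732) × 13.8 × e^(−0.216×1.255) = 0.2951 × 13.8 × 0.7626 = 3.105 mg/L.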